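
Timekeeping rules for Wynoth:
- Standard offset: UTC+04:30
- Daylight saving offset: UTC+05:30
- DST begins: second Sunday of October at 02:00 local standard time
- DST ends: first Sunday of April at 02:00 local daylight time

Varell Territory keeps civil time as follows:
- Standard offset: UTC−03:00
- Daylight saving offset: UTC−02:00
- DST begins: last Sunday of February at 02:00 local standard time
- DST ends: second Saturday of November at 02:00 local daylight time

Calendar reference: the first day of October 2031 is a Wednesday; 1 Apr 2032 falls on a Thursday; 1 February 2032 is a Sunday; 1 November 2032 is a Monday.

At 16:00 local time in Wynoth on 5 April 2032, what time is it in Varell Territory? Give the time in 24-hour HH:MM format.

1 October 2031 is a Wednesday, so the first Sunday is October 5 and the second is October 12.
1 April 2032 is a Thursday, so the first Sunday is April 4.
5 April 2032 is outside the daylight-saving period (12 October 2031 – 4 April 2032), so Wynoth is on standard time, UTC+04:30.
16:00 Wynoth − 4h30m = 11:30 UTC.
1 February 2032 is a Sunday, so Sundays fall on 1, 8, 15, 22, 29; the last is February 29.
1 November 2032 is a Monday, so the first Saturday is November 6 and the second is November 13.
At the standard offset (UTC−03:00), 11:30 UTC − 3h = 08:30 Varell Territory standard time.
The standard-time date in Varell Territory, 5 April 2032, lies within the daylight-saving period (29 February – 13 November), so Varell Territory is on daylight time, UTC−02:00.
11:30 UTC − 2h = 09:30 Varell Territory.

09:30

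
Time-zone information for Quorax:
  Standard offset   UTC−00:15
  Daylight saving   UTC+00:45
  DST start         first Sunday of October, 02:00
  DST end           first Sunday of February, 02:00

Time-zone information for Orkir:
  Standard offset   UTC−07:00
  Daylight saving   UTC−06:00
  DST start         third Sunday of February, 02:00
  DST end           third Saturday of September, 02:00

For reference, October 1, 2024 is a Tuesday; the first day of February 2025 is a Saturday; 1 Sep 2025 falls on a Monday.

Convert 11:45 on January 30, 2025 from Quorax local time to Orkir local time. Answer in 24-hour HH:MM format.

04:00

1 October 2024 is a Tuesday, so the first Sunday is October 6.
1 February 2025 is a Saturday, so the first Sunday is February 2.
January 30, 2025 lies within the daylight-saving period (6 October 2024 – 2 February 2025), so Quorax is on daylight time, UTC+00:45.
11:45 Quorax − 0h45m = 11:00 UTC.
1 February 2025 is a Saturday, so the first Sunday is February 2 and the third is February 16.
1 September 2025 is a Monday, so the first Saturday is September 6 and the third is September 20.
At the standard offset (UTC−07:00), 11:00 UTC − 7h = 04:00 Orkir standard time.
The standard-time date in Orkir, January 30, 2025, is outside the daylight-saving period (16 February – 20 September), so Orkir is on standard time, UTC−07:00.
11:00 UTC − 7h = 04:00 Orkir.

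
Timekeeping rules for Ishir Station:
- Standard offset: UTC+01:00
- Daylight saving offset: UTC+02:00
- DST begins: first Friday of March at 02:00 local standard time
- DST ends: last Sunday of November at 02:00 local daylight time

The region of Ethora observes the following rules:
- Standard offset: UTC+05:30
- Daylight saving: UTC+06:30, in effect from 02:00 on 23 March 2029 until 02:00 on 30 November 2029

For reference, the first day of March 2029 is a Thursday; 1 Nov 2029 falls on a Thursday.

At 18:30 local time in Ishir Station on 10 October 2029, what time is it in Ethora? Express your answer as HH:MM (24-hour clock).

23:00

1 March 2029 is a Thursday, so the first Friday is March 2.
1 November 2029 is a Thursday, so Sundays fall on 4, 11, 18, 25; the last is November 25.
10 October 2029 lies within the daylight-saving period (2 March – 25 November), so Ishir Station is on daylight time, UTC+02:00.
18:30 Ishir Station − 2h = 16:30 UTC.
At the standard offset (UTC+05:30), 16:30 UTC + 5h30m = 22:00 Ethora standard time.
The standard-time date in Ethora, 10 October 2029, falls between 23 March and 30 November, so daylight saving is in effect and Ethora is at UTC+06:30.
16:30 UTC + 6h30m = 23:00 Ethora.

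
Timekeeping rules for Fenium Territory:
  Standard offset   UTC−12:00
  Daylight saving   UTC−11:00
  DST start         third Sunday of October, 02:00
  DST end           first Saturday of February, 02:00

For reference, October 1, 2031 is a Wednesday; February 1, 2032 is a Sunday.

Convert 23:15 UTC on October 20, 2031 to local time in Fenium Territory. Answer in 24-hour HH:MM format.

12:15

1 October 2031 is a Wednesday, so the first Sunday is October 5 and the third is October 19.
1 February 2032 is a Sunday, so the first Saturday is February 7.
At the standard offset (UTC−12:00), 23:15 UTC − 12h = 11:15 Fenium Territory standard time.
Daylight saving runs 19 October 2031 – 7 February 2032; the standard-time date in Fenium Territory, October 20, 2031, is inside that window, so Fenium Territory is at UTC−11:00.
23:15 UTC − 11h = 12:15 local.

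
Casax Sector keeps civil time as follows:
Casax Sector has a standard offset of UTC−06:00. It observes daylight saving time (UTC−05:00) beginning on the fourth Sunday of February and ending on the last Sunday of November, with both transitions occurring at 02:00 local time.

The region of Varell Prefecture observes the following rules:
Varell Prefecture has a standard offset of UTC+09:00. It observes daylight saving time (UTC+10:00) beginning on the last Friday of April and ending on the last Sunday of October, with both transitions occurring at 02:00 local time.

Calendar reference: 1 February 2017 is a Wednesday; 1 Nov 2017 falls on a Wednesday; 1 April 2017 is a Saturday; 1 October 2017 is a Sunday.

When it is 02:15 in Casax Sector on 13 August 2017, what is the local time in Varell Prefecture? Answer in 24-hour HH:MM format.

17:15

1 February 2017 is a Wednesday, so the first Sunday is February 5 and the fourth is February 26.
1 November 2017 is a Wednesday, so Sundays fall on 5, 12, 19, 26; the last is November 26.
13 August 2017 falls between 26 February and 26 November, so daylight saving is in effect and Casax Sector is at UTC−05:00.
02:15 Casax Sector + 5h = 07:15 UTC.
1 April 2017 is a Saturday, so Fridays fall on 7, 14, 21, 28; the last is April 28.
1 October 2017 is a Sunday, so Sundays fall on 1, 8, 15, 22, 29; the last is October 29.
At the standard offset (UTC+09:00), 07:15 UTC + 9h = 16:15 Varell Prefecture standard time.
The standard-time date in Varell Prefecture, 13 August 2017, lies within the daylight-saving period (28 April – 29 October), so Varell Prefecture is on daylight time, UTC+10:00.
07:15 UTC + 10h = 17:15 Varell Prefecture.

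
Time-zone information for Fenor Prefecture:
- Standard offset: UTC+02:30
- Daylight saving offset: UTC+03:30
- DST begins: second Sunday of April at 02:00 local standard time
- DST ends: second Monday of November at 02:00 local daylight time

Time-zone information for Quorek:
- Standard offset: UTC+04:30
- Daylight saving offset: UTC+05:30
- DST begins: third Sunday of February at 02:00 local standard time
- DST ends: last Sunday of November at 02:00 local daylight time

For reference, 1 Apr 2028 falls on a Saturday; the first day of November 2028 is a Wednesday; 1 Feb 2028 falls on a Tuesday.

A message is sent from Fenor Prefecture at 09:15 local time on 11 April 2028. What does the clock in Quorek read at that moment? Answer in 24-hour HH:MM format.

11:15

1 April 2028 is a Saturday, so the first Sunday is April 2 and the second is April 9.
1 November 2028 is a Wednesday, so the first Monday is November 6 and the second is November 13.
Daylight saving runs 9 April – 13 November; 11 April 2028 is inside that window, so Fenor Prefecture is at UTC+03:30.
09:15 Fenor Prefecture − 3h30m = 05:45 UTC.
1 February 2028 is a Tuesday, so the first Sunday is February 6 and the third is February 20.
1 November 2028 is a Wednesday, so Sundays fall on 5, 12, 19, 26; the last is November 26.
At the standard offset (UTC+04:30), 05:45 UTC + 4h30m = 10:15 Quorek standard time.
Daylight saving runs 20 February – 26 November; the standard-time date in Quorek, 11 April 2028, is inside that window, so Quorek is at UTC+05:30.
05:45 UTC + 5h30m = 11:15 Quorek.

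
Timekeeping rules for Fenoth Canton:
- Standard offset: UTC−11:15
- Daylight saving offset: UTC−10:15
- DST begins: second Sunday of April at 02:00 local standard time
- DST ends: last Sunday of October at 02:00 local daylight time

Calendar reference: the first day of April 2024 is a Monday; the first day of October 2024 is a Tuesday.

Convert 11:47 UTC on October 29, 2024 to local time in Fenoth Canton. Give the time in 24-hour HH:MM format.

00:32

1 April 2024 is a Monday, so the first Sunday is April 7 and the second is April 14.
1 October 2024 is a Tuesday, so Sundays fall on 6, 13, 20, 27; the last is October 27.
At the standard offset (UTC−11:15), 11:47 UTC − 11h15m = 00:32 Fenoth Canton standard time.
The standard-time date in Fenoth Canton, October 29, 2024, is outside the daylight-saving period (14 April – 27 October), so Fenoth Canton is on standard time, UTC−11:15.
11:47 UTC − 11h15m = 00:32 local.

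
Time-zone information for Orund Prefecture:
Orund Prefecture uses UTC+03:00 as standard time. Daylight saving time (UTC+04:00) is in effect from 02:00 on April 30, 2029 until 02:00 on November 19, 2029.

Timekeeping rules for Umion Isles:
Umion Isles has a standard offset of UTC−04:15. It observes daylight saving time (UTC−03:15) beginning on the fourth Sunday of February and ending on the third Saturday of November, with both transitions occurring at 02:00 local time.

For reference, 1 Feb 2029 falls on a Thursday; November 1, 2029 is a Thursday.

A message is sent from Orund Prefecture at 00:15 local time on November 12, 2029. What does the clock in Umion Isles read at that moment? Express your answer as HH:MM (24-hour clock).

17:00

Daylight saving runs 30 April – 19 November; November 12, 2029 is inside that window, so Orund Prefecture is at UTC+04:00.
00:15 Orund Prefecture − 4h = 20:15 UTC (rolling into the previous day, 11 November 2029).
1 February 2029 is a Thursday, so the first Sunday is February 4 and the fourth is February 25.
1 November 2029 is a Thursday, so the first Saturday is November 3 and the third is November 17.
At the standard offset (UTC−04:15), 20:15 UTC − 4h15m = 16:00 Umion Isles standard time.
The standard-time date in Umion Isles, November 11, 2029, lies within the daylight-saving period (25 February – 17 November), so Umion Isles is on daylight time, UTC−03:15.
20:15 UTC − 3h15m = 17:00 Umion Isles.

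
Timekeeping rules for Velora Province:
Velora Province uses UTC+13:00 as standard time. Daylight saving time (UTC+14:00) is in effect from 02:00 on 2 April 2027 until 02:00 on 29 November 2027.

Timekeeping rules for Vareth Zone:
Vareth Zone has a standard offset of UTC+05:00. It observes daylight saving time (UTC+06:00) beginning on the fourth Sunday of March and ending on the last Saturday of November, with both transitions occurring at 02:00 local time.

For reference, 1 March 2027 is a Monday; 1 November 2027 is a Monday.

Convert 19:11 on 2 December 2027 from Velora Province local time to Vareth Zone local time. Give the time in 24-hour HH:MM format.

11:11

2 December 2027 does not fall between 2 April and 29 November, so daylight saving is not in effect and Velora Province is at UTC+13:00.
19:11 Velora Province − 13h = 06:11 UTC.
1 March 2027 is a Monday, so the first Sunday is March 7 and the fourth is March 28.
1 November 2027 is a Monday, so Saturdays fall on 6, 13, 20, 27; the last is November 27.
At the standard offset (UTC+05:00), 06:11 UTC + 5h = 11:11 Vareth Zone standard time.
The standard-time date in Vareth Zone, 2 December 2027, is outside the daylight-saving period (28 March – 27 November), so Vareth Zone is on standard time, UTC+05:00.
06:11 UTC + 5h = 11:11 Vareth Zone.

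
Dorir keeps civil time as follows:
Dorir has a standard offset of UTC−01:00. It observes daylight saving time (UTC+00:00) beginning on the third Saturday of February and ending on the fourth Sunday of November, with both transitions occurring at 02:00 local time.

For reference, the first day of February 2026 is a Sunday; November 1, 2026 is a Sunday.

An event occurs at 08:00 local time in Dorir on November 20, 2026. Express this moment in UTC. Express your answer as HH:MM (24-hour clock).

08:00

1 February 2026 is a Sunday, so the first Saturday is February 7 and the third is February 21.
1 November 2026 is a Sunday, so the first Sunday is November 1 and the fourth is November 22.
Daylight saving runs 21 February – 22 November; November 20, 2026 is inside that window, so Dorir is at UTC+00:00.
08:00 local − 0h = 08:00 UTC.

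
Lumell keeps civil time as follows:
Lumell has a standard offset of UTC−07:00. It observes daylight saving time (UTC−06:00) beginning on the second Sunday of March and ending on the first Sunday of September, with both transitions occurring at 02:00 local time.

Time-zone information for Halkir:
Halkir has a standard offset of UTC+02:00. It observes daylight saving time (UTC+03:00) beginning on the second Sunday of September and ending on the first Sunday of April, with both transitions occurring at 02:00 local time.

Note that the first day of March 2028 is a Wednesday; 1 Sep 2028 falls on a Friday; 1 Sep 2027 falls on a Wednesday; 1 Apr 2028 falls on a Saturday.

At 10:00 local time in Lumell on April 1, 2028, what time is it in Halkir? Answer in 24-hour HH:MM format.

19:00

1 March 2028 is a Wednesday, so the first Sunday is March 5 and the second is March 12.
1 September 2028 is a Friday, so the first Sunday is September 3.
April 1, 2028 falls between 12 March and 3 September, so daylight saving is in effect and Lumell is at UTC−06:00.
10:00 Lumell + 6h = 16:00 UTC.
1 September 2027 is a Wednesday, so the first Sunday is September 5 and the second is September 12.
1 April 2028 is a Saturday, so the first Sunday is April 2.
At the standard offset (UTC+02:00), 16:00 UTC + 2h = 18:00 Halkir standard time.
Daylight saving runs 12 September 2027 – 2 April 2028; the standard-time date in Halkir, April 1, 2028, is inside that window, so Halkir is at UTC+03:00.
16:00 UTC + 3h = 19:00 Halkir.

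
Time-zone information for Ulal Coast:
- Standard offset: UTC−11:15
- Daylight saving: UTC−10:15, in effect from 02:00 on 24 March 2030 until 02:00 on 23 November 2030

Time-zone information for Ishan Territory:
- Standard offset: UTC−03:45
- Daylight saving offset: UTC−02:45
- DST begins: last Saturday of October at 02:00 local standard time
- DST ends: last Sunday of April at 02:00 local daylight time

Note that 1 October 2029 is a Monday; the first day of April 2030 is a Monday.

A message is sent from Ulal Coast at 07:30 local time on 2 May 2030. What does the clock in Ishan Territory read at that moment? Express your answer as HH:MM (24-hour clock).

14:00

2 May 2030 falls between 24 March and 23 November, so daylight saving is in effect and Ulal Coast is at UTC−10:15.
07:30 Ulal Coast + 10h15m = 17:45 UTC.
1 October 2029 is a Monday, so Saturdays fall on 6, 13, 20, 27; the last is October 27.
1 April 2030 is a Monday, so Sundays fall on 7, 14, 21, 28; the last is April 28.
At the standard offset (UTC−03:45), 17:45 UTC − 3h45m = 14:00 Ishan Territory standard time.
The standard-time date in Ishan Territory, 2 May 2030, does not fall between 27 October 2029 and 28 April 2030, so daylight saving is not in effect and Ishan Territory is at UTC−03:45.
17:45 UTC − 3h45m = 14:00 Ishan Territory.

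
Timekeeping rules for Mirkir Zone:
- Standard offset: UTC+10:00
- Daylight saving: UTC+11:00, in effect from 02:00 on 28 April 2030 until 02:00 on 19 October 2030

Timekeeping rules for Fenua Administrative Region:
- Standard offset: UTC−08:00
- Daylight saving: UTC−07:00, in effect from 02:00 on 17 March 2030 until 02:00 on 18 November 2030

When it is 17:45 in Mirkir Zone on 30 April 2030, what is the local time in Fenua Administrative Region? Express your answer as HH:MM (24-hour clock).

Daylight saving runs 28 April – 19 October; 30 April 2030 is inside that window, so Mirkir Zone is at UTC+11:00.
17:45 Mirkir Zone − 11h = 06:45 UTC.
At the standard offset (UTC−08:00), 06:45 UTC − 8h = 22:45 Fenua Administrative Region standard time (rolling into the previous day, 29 April 2030).
The standard-time date in Fenua Administrative Region, 29 April 2030, lies within the daylight-saving period (17 March – 18 November), so Fenua Administrative Region is on daylight time, UTC−07:00.
06:45 UTC − 7h = 23:45 Fenua Administrative Region (rolling into the previous day, 29 April 2030).

23:45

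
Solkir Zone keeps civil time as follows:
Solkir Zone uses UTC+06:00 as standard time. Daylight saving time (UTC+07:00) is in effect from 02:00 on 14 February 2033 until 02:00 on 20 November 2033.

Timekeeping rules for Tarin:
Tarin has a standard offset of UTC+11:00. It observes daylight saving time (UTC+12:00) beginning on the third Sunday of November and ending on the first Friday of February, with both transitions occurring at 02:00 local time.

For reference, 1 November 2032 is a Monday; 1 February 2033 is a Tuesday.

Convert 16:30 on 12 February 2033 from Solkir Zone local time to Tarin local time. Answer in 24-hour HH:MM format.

21:30

12 February 2033 does not fall between 14 February and 20 November, so daylight saving is not in effect and Solkir Zone is at UTC+06:00.
16:30 Solkir Zone − 6h = 10:30 UTC.
1 November 2032 is a Monday, so the first Sunday is November 7 and the third is November 21.
1 February 2033 is a Tuesday, so the first Friday is February 4.
At the standard offset (UTC+11:00), 10:30 UTC + 11h = 21:30 Tarin standard time.
Daylight saving runs 21 November 2032 – 4 February 2033; the standard-time date in Tarin, 12 February 2033, is outside that window, so Tarin is on standard time at UTC+11:00.
10:30 UTC + 11h = 21:30 Tarin.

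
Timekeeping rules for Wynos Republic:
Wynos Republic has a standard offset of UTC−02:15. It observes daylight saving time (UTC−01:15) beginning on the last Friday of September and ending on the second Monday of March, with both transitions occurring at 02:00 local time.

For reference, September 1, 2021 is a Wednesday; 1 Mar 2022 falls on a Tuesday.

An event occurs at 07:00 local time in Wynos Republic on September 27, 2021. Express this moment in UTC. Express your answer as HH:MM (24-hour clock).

08:15

1 September 2021 is a Wednesday, so Fridays fall on 3, 10, 17, 24; the last is September 24.
1 March 2022 is a Tuesday, so the first Monday is March 7 and the second is March 14.
September 27, 2021 falls between 24 September 2021 and 14 March 2022, so daylight saving is in effect and Wynos Republic is at UTC−01:15.
07:00 local + 1h15m = 08:15 UTC.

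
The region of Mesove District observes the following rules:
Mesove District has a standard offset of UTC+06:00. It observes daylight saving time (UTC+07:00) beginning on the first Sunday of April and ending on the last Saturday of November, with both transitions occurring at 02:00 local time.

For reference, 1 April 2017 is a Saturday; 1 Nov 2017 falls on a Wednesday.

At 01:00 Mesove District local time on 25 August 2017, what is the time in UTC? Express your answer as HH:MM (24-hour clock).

18:00

1 April 2017 is a Saturday, so the first Sunday is April 2.
1 November 2017 is a Wednesday, so Saturdays fall on 4, 11, 18, 25; the last is November 25.
25 August 2017 lies within the daylight-saving period (2 April – 25 November), so Mesove District is on daylight time, UTC+07:00.
01:00 local − 7h = 18:00 UTC (rolling into the previous day, 24 August 2017).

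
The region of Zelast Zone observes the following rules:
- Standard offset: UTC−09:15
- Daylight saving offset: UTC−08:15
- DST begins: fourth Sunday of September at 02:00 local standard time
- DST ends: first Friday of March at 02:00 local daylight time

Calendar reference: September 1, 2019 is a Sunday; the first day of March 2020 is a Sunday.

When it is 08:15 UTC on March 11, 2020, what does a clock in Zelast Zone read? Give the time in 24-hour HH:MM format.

1 September 2019 is a Sunday, so the first Sunday is September 1 and the fourth is September 22.
1 March 2020 is a Sunday, so the first Friday is March 6.
At the standard offset (UTC−09:15), 08:15 UTC − 9h15m = 23:00 Zelast Zone standard time (rolling into the previous day, 10 March 2020).
The standard-time date in Zelast Zone, March 10, 2020, is outside the daylight-saving period (22 September 2019 – 6 March 2020), so Zelast Zone is on standard time, UTC−09:15.
08:15 UTC − 9h15m = 23:00 local (rolling into the previous day, 10 March 2020).

23:00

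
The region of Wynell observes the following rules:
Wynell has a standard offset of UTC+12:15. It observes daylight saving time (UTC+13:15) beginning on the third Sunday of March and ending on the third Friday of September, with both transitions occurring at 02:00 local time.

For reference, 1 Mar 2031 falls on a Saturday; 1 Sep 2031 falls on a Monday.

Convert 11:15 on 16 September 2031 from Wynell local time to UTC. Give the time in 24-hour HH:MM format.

1 March 2031 is a Saturday, so the first Sunday is March 2 and the third is March 16.
1 September 2031 is a Monday, so the first Friday is September 5 and the third is September 19.
Daylight saving runs 16 March – 19 September; 16 September 2031 is inside that window, so Wynell is at UTC+13:15.
11:15 local − 13h15m = 22:00 UTC (rolling into the previous day, 15 September 2031).

22:00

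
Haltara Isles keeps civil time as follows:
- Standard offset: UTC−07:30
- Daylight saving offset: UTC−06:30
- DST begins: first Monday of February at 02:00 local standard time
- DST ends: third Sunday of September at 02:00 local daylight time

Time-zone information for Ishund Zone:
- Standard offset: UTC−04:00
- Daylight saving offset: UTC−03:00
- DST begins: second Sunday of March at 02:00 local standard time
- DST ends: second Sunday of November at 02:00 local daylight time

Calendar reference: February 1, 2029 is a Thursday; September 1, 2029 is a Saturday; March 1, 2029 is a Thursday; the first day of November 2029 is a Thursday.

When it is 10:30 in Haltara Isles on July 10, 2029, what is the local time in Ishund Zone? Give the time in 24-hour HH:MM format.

1 February 2029 is a Thursday, so the first Monday is February 5.
1 September 2029 is a Saturday, so the first Sunday is September 2 and the third is September 16.
July 10, 2029 falls between 5 February and 16 September, so daylight saving is in effect and Haltara Isles is at UTC−06:30.
10:30 Haltara Isles + 6h30m = 17:00 UTC.
1 March 2029 is a Thursday, so the first Sunday is March 4 and the second is March 11.
1 November 2029 is a Thursday, so the first Sunday is November 4 and the second is November 11.
At the standard offset (UTC−04:00), 17:00 UTC − 4h = 13:00 Ishund Zone standard time.
Daylight saving runs 11 March – 11 November; the standard-time date in Ishund Zone, July 10, 2029, is inside that window, so Ishund Zone is at UTC−03:00.
17:00 UTC − 3h = 14:00 Ishund Zone.

14:00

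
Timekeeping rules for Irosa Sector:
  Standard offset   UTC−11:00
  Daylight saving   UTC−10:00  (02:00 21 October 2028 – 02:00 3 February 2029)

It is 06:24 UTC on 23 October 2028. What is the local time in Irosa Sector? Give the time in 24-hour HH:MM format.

20:24

At the standard offset (UTC−11:00), 06:24 UTC − 11h = 19:24 Irosa Sector standard time (rolling into the previous day, 22 October 2028).
The standard-time date in Irosa Sector, 22 October 2028, falls between 21 October 2028 and 3 February 2029, so daylight saving is in effect and Irosa Sector is at UTC−10:00.
06:24 UTC − 10h = 20:24 local (rolling into the previous day, 22 October 2028).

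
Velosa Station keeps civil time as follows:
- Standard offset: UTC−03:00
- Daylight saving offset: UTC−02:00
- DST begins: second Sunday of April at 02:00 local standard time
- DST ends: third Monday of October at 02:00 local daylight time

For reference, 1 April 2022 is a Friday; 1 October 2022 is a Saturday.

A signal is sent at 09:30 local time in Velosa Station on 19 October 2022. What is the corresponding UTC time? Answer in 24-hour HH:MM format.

1 April 2022 is a Friday, so the first Sunday is April 3 and the second is April 10.
1 October 2022 is a Saturday, so the first Monday is October 3 and the third is October 17.
19 October 2022 is outside the daylight-saving period (10 April – 17 October), so Velosa Station is on standard time, UTC−03:00.
09:30 local + 3h = 12:30 UTC.

12:30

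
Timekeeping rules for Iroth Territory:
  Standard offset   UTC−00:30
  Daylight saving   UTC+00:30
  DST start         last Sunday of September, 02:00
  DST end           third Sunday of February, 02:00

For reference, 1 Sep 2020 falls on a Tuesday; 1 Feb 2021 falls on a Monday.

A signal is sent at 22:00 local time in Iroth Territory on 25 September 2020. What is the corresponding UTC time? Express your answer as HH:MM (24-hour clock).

22:30

1 September 2020 is a Tuesday, so Sundays fall on 6, 13, 20, 27; the last is September 27.
1 February 2021 is a Monday, so the first Sunday is February 7 and the third is February 21.
Daylight saving runs 27 September 2020 – 21 February 2021; 25 September 2020 is outside that window, so Iroth Territory is on standard time at UTC−00:30.
22:00 local + 0h30m = 22:30 UTC.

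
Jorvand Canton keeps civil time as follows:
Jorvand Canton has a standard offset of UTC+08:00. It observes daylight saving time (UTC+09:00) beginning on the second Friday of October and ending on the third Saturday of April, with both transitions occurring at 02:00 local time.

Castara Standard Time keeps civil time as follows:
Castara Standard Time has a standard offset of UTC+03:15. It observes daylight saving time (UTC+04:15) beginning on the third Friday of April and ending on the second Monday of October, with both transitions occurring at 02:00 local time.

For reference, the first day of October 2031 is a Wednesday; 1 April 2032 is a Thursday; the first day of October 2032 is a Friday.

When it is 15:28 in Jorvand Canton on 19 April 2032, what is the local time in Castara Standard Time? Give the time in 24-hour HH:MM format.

11:43

1 October 2031 is a Wednesday, so the first Friday is October 3 and the second is October 10.
1 April 2032 is a Thursday, so the first Saturday is April 3 and the third is April 17.
19 April 2032 does not fall between 10 October 2031 and 17 April 2032, so daylight saving is not in effect and Jorvand Canton is at UTC+08:00.
15:28 Jorvand Canton − 8h = 07:28 UTC.
1 April 2032 is a Thursday, so the first Friday is April 2 and the third is April 16.
1 October 2032 is a Friday, so the first Monday is October 4 and the second is October 11.
At the standard offset (UTC+03:15), 07:28 UTC + 3h15m = 10:43 Castara Standard Time standard time.
The standard-time date in Castara Standard Time, 19 April 2032, lies within the daylight-saving period (16 April – 11 October), so Castara Standard Time is on daylight time, UTC+04:15.
07:28 UTC + 4h15m = 11:43 Castara Standard Time.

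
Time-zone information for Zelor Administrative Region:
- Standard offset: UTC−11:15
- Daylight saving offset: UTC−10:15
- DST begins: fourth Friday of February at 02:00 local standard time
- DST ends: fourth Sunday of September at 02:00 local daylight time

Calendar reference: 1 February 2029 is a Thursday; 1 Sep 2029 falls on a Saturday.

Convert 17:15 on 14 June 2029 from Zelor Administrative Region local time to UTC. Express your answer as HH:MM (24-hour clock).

03:30

1 February 2029 is a Thursday, so the first Friday is February 2 and the fourth is February 23.
1 September 2029 is a Saturday, so the first Sunday is September 2 and the fourth is September 23.
Daylight saving runs 23 February – 23 September; 14 June 2029 is inside that window, so Zelor Administrative Region is at UTC−10:15.
17:15 local + 10h15m = 03:30 UTC (rolling into the next day, 15 June 2029).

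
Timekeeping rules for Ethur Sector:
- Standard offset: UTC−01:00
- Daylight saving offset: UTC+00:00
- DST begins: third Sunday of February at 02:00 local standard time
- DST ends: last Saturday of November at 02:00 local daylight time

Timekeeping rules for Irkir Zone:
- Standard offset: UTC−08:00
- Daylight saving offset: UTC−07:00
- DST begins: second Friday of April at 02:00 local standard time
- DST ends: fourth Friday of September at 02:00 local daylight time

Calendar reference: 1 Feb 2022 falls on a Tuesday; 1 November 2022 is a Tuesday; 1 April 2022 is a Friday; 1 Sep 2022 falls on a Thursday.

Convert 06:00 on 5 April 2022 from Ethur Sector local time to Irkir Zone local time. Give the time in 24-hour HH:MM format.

22:00

1 February 2022 is a Tuesday, so the first Sunday is February 6 and the third is February 20.
1 November 2022 is a Tuesday, so Saturdays fall on 5, 12, 19, 26; the last is November 26.
5 April 2022 lies within the daylight-saving period (20 February – 26 November), so Ethur Sector is on daylight time, UTC+00:00.
06:00 Ethur Sector − 0h = 06:00 UTC.
1 April 2022 is a Friday, so the first Friday is April 1 and the second is April 8.
1 September 2022 is a Thursday, so the first Friday is September 2 and the fourth is September 23.
At the standard offset (UTC−08:00), 06:00 UTC − 8h = 22:00 Irkir Zone standard time (rolling into the previous day, 4 April 2022).
Daylight saving runs 8 April – 23 September; the standard-time date in Irkir Zone, 4 April 2022, is outside that window, so Irkir Zone is on standard time at UTC−08:00.
06:00 UTC − 8h = 22:00 Irkir Zone (rolling into the previous day, 4 April 2022).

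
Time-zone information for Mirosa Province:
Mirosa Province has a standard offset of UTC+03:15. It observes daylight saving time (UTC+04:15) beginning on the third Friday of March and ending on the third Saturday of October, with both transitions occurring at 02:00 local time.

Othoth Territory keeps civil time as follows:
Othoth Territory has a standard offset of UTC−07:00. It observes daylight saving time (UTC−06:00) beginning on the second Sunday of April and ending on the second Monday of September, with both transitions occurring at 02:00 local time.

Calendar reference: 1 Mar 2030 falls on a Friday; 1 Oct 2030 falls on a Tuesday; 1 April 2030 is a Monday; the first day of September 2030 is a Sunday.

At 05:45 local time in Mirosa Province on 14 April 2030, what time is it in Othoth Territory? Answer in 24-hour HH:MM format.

1 March 2030 is a Friday, so the first Friday is March 1 and the third is March 15.
1 October 2030 is a Tuesday, so the first Saturday is October 5 and the third is October 19.
14 April 2030 falls between 15 March and 19 October, so daylight saving is in effect and Mirosa Province is at UTC+04:15.
05:45 Mirosa Province − 4h15m = 01:30 UTC.
1 April 2030 is a Monday, so the first Sunday is April 7 and the second is April 14.
1 September 2030 is a Sunday, so the first Monday is September 2 and the second is September 9.
At the standard offset (UTC−07:00), 01:30 UTC − 7h = 18:30 Othoth Territory standard time (rolling into the previous day, 13 April 2030).
Daylight saving runs 14 April – 9 September; the standard-time date in Othoth Territory, 13 April 2030, is outside that window, so Othoth Territory is on standard time at UTC−07:00.
01:30 UTC − 7h = 18:30 Othoth Territory (rolling into the previous day, 13 April 2030).

18:30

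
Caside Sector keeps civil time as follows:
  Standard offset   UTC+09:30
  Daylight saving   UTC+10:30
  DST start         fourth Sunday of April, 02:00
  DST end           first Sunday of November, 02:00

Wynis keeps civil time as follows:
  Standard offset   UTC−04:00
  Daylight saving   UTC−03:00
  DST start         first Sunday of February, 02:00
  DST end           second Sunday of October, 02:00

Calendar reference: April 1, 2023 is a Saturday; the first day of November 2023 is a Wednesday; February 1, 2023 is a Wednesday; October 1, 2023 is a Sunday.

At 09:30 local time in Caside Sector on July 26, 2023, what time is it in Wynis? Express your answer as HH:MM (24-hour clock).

1 April 2023 is a Saturday, so the first Sunday is April 2 and the fourth is April 23.
1 November 2023 is a Wednesday, so the first Sunday is November 5.
July 26, 2023 lies within the daylight-saving period (23 April – 5 November), so Caside Sector is on daylight time, UTC+10:30.
09:30 Caside Sector − 10h30m = 23:00 UTC (rolling into the previous day, 25 July 2023).
1 February 2023 is a Wednesday, so the first Sunday is February 5.
1 October 2023 is a Sunday, so the first Sunday is October 1 and the second is October 8.
At the standard offset (UTC−04:00), 23:00 UTC − 4h = 19:00 Wynis standard time.
Daylight saving runs 5 February – 8 October; the standard-time date in Wynis, July 25, 2023, is inside that window, so Wynis is at UTC−03:00.
23:00 UTC − 3h = 20:00 Wynis.

20:00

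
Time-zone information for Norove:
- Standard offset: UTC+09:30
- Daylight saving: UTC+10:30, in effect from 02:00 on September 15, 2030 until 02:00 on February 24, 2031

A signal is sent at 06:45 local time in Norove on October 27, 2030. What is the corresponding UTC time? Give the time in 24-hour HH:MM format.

October 27, 2030 falls between 15 September 2030 and 24 February 2031, so daylight saving is in effect and Norove is at UTC+10:30.
06:45 local − 10h30m = 20:15 UTC (rolling into the previous day, 26 October 2030).

20:15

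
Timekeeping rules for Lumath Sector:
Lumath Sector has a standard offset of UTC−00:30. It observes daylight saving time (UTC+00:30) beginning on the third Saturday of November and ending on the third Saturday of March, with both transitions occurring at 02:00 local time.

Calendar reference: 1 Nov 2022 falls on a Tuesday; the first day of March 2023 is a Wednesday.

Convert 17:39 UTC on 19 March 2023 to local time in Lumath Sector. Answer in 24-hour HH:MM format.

1 November 2022 is a Tuesday, so the first Saturday is November 5 and the third is November 19.
1 March 2023 is a Wednesday, so the first Saturday is March 4 and the third is March 18.
At the standard offset (UTC−00:30), 17:39 UTC − 0h30m = 17:09 Lumath Sector standard time.
The standard-time date in Lumath Sector, 19 March 2023, is outside the daylight-saving period (19 November 2022 – 18 March 2023), so Lumath Sector is on standard time, UTC−00:30.
17:39 UTC − 0h30m = 17:09 local.

17:09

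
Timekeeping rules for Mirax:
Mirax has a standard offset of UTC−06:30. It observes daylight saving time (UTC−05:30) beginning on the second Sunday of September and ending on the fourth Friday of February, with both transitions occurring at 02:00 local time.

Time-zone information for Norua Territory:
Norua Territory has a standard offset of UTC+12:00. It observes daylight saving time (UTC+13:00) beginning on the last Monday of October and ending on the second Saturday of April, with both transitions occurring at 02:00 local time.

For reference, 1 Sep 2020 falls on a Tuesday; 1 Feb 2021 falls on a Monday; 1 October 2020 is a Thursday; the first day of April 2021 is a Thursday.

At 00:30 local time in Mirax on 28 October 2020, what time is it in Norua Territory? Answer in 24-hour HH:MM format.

1 September 2020 is a Tuesday, so the first Sunday is September 6 and the second is September 13.
1 February 2021 is a Monday, so the first Friday is February 5 and the fourth is February 26.
28 October 2020 lies within the daylight-saving period (13 September 2020 – 26 February 2021), so Mirax is on daylight time, UTC−05:30.
00:30 Mirax + 5h30m = 06:00 UTC.
1 October 2020 is a Thursday, so Mondays fall on 5, 12, 19, 26; the last is October 26.
1 April 2021 is a Thursday, so the first Saturday is April 3 and the second is April 10.
At the standard offset (UTC+12:00), 06:00 UTC + 12h = 18:00 Norua Territory standard time.
The standard-time date in Norua Territory, 28 October 2020, lies within the daylight-saving period (26 October 2020 – 10 April 2021), so Norua Territory is on daylight time, UTC+13:00.
06:00 UTC + 13h = 19:00 Norua Territory.

19:00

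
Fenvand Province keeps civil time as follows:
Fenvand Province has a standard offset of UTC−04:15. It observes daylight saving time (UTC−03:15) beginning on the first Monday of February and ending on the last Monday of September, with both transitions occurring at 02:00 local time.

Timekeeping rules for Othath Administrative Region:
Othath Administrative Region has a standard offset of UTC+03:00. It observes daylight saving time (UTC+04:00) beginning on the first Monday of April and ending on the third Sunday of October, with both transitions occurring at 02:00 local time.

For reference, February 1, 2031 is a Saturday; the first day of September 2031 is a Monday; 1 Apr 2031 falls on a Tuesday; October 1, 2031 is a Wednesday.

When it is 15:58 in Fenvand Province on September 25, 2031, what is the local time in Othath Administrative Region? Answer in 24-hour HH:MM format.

23:13

1 February 2031 is a Saturday, so the first Monday is February 3.
1 September 2031 is a Monday, so Mondays fall on 1, 8, 15, 22, 29; the last is September 29.
September 25, 2031 falls between 3 February and 29 September, so daylight saving is in effect and Fenvand Province is at UTC−03:15.
15:58 Fenvand Province + 3h15m = 19:13 UTC.
1 April 2031 is a Tuesday, so the first Monday is April 7.
1 October 2031 is a Wednesday, so the first Sunday is October 5 and the third is October 19.
At the standard offset (UTC+03:00), 19:13 UTC + 3h = 22:13 Othath Administrative Region standard time.
The standard-time date in Othath Administrative Region, September 25, 2031, lies within the daylight-saving period (7 April – 19 October), so Othath Administrative Region is on daylight time, UTC+04:00.
19:13 UTC + 4h = 23:13 Othath Administrative Region.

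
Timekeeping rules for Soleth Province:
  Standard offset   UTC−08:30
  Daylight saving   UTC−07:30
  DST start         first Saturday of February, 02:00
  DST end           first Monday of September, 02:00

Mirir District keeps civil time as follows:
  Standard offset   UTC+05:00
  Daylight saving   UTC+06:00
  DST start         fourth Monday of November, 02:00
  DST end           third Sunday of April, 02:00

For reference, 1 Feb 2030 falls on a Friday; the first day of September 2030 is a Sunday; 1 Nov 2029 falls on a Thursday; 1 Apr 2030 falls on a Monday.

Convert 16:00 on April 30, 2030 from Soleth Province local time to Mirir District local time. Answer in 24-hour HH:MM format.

1 February 2030 is a Friday, so the first Saturday is February 2.
1 September 2030 is a Sunday, so the first Monday is September 2.
April 30, 2030 falls between 2 February and 2 September, so daylight saving is in effect and Soleth Province is at UTC−07:30.
16:00 Soleth Province + 7h30m = 23:30 UTC.
1 November 2029 is a Thursday, so the first Monday is November 5 and the fourth is November 26.
1 April 2030 is a Monday, so the first Sunday is April 7 and the third is April 21.
At the standard offset (UTC+05:00), 23:30 UTC + 5h = 04:30 Mirir District standard time (rolling into the next day, 1 May 2030).
The standard-time date in Mirir District, May 1, 2030, does not fall between 26 November 2029 and 21 April 2030, so daylight saving is not in effect and Mirir District is at UTC+05:00.
23:30 UTC + 5h = 04:30 Mirir District (rolling into the next day, 1 May 2030).

04:30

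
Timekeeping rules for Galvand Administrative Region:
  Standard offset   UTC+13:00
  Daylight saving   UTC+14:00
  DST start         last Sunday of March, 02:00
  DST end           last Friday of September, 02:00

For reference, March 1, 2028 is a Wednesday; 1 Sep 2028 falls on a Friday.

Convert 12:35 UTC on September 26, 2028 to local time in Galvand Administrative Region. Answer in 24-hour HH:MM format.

02:35

1 March 2028 is a Wednesday, so Sundays fall on 5, 12, 19, 26; the last is March 26.
1 September 2028 is a Friday, so Fridays fall on 1, 8, 15, 22, 29; the last is September 29.
At the standard offset (UTC+13:00), 12:35 UTC + 13h = 01:35 Galvand Administrative Region standard time (rolling into the next day, 27 September 2028).
The standard-time date in Galvand Administrative Region, September 27, 2028, falls between 26 March and 29 September, so daylight saving is in effect and Galvand Administrative Region is at UTC+14:00.
12:35 UTC + 14h = 02:35 local (rolling into the next day, 27 September 2028).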